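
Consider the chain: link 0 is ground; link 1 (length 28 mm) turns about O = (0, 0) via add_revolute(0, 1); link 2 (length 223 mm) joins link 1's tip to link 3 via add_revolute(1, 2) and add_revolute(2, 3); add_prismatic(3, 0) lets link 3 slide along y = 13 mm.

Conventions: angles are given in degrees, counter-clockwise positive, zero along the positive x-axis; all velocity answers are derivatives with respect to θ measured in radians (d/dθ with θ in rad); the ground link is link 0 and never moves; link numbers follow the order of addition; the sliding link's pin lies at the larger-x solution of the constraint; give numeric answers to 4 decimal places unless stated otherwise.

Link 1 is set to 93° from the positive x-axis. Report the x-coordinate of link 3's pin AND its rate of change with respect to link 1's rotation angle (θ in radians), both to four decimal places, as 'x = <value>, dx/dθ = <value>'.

geometry: r = 28 mm, L = 223 mm, e = 13 mm
crank pin P = (r cos θ, r sin θ) = (-1.465407, 27.961627)
h = r sin θ − e = 27.961627 − 13 = 14.961627
x = r cos θ + √(L² − h²) = -1.465407 + 222.497527 = 221.032121
dx/dθ = −r sin θ − h·r cos θ/√(L² − h²) (θ in radians; h = 14.961627) = -27.863087

x = 221.0321, dx/dθ = -27.8631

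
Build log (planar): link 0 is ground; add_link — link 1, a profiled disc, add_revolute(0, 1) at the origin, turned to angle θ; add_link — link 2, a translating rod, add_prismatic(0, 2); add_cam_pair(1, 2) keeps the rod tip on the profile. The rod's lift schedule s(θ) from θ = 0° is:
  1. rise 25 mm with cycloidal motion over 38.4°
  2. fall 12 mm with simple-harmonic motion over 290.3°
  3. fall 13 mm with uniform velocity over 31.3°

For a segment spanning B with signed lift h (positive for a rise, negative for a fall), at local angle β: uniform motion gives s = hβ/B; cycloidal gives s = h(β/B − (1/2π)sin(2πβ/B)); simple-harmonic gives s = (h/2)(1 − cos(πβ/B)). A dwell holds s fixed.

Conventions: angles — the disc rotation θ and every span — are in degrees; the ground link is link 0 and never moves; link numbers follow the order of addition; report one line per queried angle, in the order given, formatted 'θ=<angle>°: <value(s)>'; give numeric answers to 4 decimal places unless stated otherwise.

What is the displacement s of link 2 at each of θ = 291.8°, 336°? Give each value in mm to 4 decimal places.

seg 1 [0°–38.4°] cycloidal, h=25: full span → s += 25 → s = 25.0000
seg 2 [38.4°–328.7°] simple-harmonic, h=-12: θ=291.8° here. β=253.4, B=290.3. -12/2·(1 − cos(π·0.8729)) = -11.5279 → s = 13.4721
seg 2 [38.4°–328.7°] simple-harmonic, h=-12: full span → s += -12 → s = 13.0000
seg 3 [328.7°–360°] uniform, h=-13: θ=336° here. β=7.3, B=31.3. -13·7.3/31.3 = -3.0319 → s = 9.9681

θ=291.8°: 13.4721
θ=336°: 9.9681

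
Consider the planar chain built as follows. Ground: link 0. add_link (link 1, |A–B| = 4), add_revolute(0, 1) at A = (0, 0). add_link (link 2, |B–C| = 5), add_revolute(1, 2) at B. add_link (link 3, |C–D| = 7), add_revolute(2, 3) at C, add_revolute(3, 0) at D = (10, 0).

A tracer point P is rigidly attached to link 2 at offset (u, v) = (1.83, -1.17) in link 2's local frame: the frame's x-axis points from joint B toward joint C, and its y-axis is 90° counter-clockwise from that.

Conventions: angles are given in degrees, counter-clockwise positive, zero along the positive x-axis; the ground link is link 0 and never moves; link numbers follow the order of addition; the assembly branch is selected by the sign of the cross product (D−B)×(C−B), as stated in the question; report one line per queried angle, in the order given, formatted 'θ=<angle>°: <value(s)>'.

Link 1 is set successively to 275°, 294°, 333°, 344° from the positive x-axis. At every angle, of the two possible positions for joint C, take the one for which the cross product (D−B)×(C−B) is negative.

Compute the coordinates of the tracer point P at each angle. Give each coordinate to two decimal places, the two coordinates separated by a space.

A=(0,0), D=(10.00,0)
θ=275°: B = A + 4.00·(cos275°, sin275°) = (0.3486, -3.9848)
θ=275°: |BD| = 10.4416
θ=275°: circle(B,5.00) ∩ circle(D,7.00): a=4.0716, h=2.9021
θ=275°:   candidates: C₊=(3.0045,0.2515) cross=30.303; C₋=(5.2196,-5.1135) cross=-30.303
θ=275°:   branch - wants cross < 0 → take C=(5.2196,-5.1135) (cross=-30.303)
θ=275°: ex = (C−B)/|BC| = (0.9742,-0.2257); ey = (0.2257,0.9742)
θ=275°: P = B + 1.83·ex + -1.17·ey = (1.8673,-5.5377)
θ=294°: B = A + 4.00·(cos294°, sin294°) = (1.6269, -3.6542)
θ=294°: |BD| = 9.1357
θ=294°: circle(B,5.00) ∩ circle(D,7.00): a=3.2543, h=3.7960
θ=294°:   candidates: C₊=(3.0913,1.1266) cross=34.679; C₋=(6.1279,-5.8316) cross=-34.679
θ=294°:   branch - wants cross < 0 → take C=(6.1279,-5.8316) (cross=-34.679)
θ=294°: ex = (C−B)/|BC| = (0.9002,-0.4355); ey = (0.4355,0.9002)
θ=294°: P = B + 1.83·ex + -1.17·ey = (2.7648,-5.5043)
θ=333°: B = A + 4.00·(cos333°, sin333°) = (3.5640, -1.8160)
θ=333°: |BD| = 6.6873
θ=333°: circle(B,5.00) ∩ circle(D,7.00): a=1.5492, h=4.7540
θ=333°:   candidates: C₊=(3.7640,3.1800) cross=31.791; C₋=(6.3459,-5.9706) cross=-31.791
θ=333°:   branch - wants cross < 0 → take C=(6.3459,-5.9706) (cross=-31.791)
θ=333°: ex = (C−B)/|BC| = (0.5564,-0.8309); ey = (0.8309,0.5564)
θ=333°: P = B + 1.83·ex + -1.17·ey = (3.6100,-3.9875)
θ=344°: B = A + 4.00·(cos344°, sin344°) = (3.8450, -1.1025)
θ=344°: |BD| = 6.2529
θ=344°: circle(B,5.00) ∩ circle(D,7.00): a=1.2074, h=4.8520
θ=344°:   candidates: C₊=(4.1780,3.8864) cross=30.339; C₋=(5.8890,-5.6657) cross=-30.339
θ=344°:   branch - wants cross < 0 → take C=(5.8890,-5.6657) (cross=-30.339)
θ=344°: ex = (C−B)/|BC| = (0.4088,-0.9126); ey = (0.9126,0.4088)
θ=344°: P = B + 1.83·ex + -1.17·ey = (3.5254,-3.2509)

θ=275°: 1.87 -5.54
θ=294°: 2.76 -5.50
θ=333°: 3.61 -3.99
θ=344°: 3.53 -3.25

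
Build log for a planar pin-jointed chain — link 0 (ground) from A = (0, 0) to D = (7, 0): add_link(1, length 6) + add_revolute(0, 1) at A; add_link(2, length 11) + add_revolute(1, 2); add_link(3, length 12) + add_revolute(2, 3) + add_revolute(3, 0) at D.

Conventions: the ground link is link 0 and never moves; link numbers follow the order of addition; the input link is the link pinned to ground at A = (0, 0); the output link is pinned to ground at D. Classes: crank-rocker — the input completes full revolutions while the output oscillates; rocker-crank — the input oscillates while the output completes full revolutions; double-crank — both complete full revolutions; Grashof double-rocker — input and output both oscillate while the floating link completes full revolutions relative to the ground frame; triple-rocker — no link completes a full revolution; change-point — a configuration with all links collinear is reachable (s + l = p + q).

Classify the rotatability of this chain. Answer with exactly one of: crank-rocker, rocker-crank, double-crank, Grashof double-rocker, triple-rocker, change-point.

lengths: ground=7, input=6, coupler=11, output=12
sorted: s=6 (shortest), l=12 (longest), p+q=18
s + l = 18 vs p + q = 18
s + l = p + q → change-point (collinear configuration reachable)

change-point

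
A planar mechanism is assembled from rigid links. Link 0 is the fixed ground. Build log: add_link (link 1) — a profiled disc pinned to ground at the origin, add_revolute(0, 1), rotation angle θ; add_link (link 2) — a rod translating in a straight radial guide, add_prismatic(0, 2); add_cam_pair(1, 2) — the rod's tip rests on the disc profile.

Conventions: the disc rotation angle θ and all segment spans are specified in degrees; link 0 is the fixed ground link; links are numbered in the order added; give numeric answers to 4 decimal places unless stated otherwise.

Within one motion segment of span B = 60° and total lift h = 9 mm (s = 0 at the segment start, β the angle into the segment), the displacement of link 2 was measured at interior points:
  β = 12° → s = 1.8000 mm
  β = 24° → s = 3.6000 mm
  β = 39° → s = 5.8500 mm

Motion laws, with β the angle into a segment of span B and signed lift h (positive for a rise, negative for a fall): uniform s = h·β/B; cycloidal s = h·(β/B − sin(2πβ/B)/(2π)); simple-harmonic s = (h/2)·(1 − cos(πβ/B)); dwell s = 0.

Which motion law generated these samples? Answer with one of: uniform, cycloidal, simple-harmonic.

candidates at β/B = r: uniform s = h·r (linear in β); cycloidal s = h·(r − sin(2πr)/(2π)); simple-harmonic s = (h/2)(1 − cos(πr))
β=12°: printed 1.8000 | uniform 1.8000, cycloidal 0.4377, simple-harmonic 0.8594
β=24°: printed 3.6000 | uniform 3.6000, cycloidal 2.7581, simple-harmonic 3.1094
β=39°: printed 5.8500 | uniform 5.8500, cycloidal 7.0088, simple-harmonic 6.5430
only one law matches every sample → uniform

uniform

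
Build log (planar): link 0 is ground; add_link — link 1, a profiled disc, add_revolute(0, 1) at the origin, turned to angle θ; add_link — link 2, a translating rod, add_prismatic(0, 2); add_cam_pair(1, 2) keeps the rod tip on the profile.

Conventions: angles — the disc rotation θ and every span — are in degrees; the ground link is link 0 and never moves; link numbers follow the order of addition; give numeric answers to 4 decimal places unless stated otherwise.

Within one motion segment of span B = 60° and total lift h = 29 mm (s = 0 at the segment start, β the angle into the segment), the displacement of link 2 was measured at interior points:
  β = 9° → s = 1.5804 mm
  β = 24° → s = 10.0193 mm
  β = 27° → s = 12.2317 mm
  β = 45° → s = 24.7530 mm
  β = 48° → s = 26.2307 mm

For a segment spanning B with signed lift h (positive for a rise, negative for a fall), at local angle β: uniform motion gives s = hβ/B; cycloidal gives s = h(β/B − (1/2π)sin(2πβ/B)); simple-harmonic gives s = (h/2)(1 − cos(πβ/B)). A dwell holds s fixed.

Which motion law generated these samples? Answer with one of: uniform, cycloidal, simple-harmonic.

candidates at β/B = r: uniform s = h·r (linear in β); cycloidal s = h·(r − sin(2πr)/(2π)); simple-harmonic s = (h/2)(1 − cos(πr))
β=9°: printed 1.5804 | uniform 4.3500, cycloidal 0.6160, simple-harmonic 1.5804
β=24°: printed 10.0193 | uniform 11.6000, cycloidal 8.8871, simple-harmonic 10.0193
β=27°: printed 12.2317 | uniform 13.0500, cycloidal 11.6237, simple-harmonic 12.2317
β=45°: printed 24.7530 | uniform 21.7500, cycloidal 26.3655, simple-harmonic 24.7530
β=48°: printed 26.2307 | uniform 23.2000, cycloidal 27.5896, simple-harmonic 26.2307
only one law matches every sample → simple-harmonic

simple-harmonic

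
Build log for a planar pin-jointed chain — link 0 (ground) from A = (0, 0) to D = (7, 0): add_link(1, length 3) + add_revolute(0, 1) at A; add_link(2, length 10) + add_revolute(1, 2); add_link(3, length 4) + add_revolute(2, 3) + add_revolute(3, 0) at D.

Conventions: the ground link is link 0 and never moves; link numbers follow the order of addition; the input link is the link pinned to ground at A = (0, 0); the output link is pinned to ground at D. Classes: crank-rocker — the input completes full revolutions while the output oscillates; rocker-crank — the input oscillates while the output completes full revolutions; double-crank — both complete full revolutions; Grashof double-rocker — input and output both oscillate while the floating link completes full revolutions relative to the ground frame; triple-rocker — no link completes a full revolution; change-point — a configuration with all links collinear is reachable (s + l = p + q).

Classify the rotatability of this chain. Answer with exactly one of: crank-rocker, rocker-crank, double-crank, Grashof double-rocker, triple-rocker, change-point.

lengths: ground=7, input=3, coupler=10, output=4
sorted: s=3 (shortest), l=10 (longest), p+q=11
s + l = 13 vs p + q = 11
s + l > p + q → non-Grashof → no link fully rotates → triple-rocker

triple-rocker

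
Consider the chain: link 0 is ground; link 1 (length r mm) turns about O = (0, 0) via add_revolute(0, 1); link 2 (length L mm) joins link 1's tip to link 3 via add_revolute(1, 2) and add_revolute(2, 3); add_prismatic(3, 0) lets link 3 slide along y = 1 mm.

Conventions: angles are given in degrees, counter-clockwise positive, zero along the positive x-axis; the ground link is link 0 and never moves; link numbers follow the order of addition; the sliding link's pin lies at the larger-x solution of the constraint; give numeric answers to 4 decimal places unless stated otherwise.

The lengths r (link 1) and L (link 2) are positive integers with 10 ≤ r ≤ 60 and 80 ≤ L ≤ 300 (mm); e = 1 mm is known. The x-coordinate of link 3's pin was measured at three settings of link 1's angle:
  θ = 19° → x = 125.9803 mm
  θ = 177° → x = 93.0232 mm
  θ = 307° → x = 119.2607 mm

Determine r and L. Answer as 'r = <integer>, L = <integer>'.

constraint per measurement: (x − r cos θ)² + (r sin θ − e)² = L²
subtracting the θ₁ and θ₂ equations cancels the r² and L² terms:
r = (x₁² − x₂²) / (2[(x₁cos θ₁ + e sin θ₁) − (x₂cos θ₂ + e sin θ₂)]) = 17.0000 → r = 17
L² = (x₁ − r cos θ₁)² + (r sin θ₁ − e)² = 12099.9984 → L = 110.0000 → L = 110
check at θ₃=307°: x = 119.2607 (printed 119.2607) ✓

r = 17, L = 110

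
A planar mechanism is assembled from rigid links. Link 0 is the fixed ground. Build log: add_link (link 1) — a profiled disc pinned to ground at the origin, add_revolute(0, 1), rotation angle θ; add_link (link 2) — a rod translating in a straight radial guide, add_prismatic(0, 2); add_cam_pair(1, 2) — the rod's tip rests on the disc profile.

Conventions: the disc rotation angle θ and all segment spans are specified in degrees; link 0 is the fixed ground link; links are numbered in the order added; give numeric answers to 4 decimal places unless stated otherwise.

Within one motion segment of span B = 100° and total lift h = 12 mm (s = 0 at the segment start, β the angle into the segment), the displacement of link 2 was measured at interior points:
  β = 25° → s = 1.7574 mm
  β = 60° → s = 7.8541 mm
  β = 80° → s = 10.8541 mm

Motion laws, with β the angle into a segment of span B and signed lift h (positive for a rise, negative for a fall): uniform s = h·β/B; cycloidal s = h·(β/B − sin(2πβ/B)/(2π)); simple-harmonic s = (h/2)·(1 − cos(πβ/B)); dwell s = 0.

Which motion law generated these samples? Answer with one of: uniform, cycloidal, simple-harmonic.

candidates at β/B = r: uniform s = h·r (linear in β); cycloidal s = h·(r − sin(2πr)/(2π)); simple-harmonic s = (h/2)(1 − cos(πr))
β=25°: printed 1.7574 | uniform 3.0000, cycloidal 1.0901, simple-harmonic 1.7574
β=60°: printed 7.8541 | uniform 7.2000, cycloidal 8.3226, simple-harmonic 7.8541
β=80°: printed 10.8541 | uniform 9.6000, cycloidal 11.4164, simple-harmonic 10.8541
only one law matches every sample → simple-harmonic

simple-harmonic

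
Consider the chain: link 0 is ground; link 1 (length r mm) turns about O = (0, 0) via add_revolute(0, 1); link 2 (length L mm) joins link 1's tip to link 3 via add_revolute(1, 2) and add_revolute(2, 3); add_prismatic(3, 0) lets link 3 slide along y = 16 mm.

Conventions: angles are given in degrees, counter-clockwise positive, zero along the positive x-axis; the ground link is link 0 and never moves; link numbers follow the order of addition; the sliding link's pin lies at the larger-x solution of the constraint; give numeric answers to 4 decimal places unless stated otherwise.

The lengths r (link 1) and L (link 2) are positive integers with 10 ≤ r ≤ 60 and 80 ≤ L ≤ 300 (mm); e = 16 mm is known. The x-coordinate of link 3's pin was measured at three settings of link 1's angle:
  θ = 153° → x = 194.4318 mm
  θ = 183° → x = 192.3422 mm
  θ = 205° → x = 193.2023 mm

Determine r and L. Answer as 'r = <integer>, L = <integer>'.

constraint per measurement: (x − r cos θ)² + (r sin θ − e)² = L²
subtracting the θ₁ and θ₂ equations cancels the r² and L² terms:
r = (x₁² − x₂²) / (2[(x₁cos θ₁ + e sin θ₁) − (x₂cos θ₂ + e sin θ₂)]) = 15.0002 → r = 15
L² = (x₁ − r cos θ₁)² + (r sin θ₁ − e)² = 43264.0095 → L = 208.0000 → L = 208
check at θ₃=205°: x = 193.2023 (printed 193.2023) ✓

r = 15, L = 208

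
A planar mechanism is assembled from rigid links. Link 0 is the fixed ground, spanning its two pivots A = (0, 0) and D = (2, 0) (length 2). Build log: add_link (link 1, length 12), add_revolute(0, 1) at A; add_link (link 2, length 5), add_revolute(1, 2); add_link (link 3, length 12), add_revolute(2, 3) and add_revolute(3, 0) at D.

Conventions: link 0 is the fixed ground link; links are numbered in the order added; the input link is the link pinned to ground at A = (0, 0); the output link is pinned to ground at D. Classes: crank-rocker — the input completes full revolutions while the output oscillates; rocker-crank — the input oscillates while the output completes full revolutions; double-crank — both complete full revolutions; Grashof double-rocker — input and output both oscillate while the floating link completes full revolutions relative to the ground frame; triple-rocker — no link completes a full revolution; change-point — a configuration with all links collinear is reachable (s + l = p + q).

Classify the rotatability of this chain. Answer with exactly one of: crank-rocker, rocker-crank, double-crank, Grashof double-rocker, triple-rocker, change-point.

lengths: ground=2, input=12, coupler=5, output=12
sorted: s=2 (shortest), l=12 (longest), p+q=17
s + l = 14 vs p + q = 17
s + l < p + q (Grashof) with shortest = ground link → double-crank

double-crank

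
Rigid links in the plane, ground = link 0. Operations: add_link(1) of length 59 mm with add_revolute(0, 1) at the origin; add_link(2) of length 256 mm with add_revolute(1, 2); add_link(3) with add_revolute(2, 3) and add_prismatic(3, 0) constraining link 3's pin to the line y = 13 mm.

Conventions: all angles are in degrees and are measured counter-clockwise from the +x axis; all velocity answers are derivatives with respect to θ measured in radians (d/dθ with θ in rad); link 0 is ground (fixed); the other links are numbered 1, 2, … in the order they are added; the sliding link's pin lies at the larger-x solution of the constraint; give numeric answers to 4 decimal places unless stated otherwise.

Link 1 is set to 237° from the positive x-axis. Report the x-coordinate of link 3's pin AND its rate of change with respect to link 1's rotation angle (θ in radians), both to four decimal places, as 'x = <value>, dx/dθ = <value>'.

geometry: r = 59 mm, L = 256 mm, e = 13 mm
crank pin P = (r cos θ, r sin θ) = (-32.133703, -49.481564)
h = r sin θ − e = -49.481564 − 13 = -62.481564
x = r cos θ + √(L² − h²) = -32.133703 + 248.258040 = 216.124337
dx/dθ = −r sin θ − h·r cos θ/√(L² − h²) (θ in radians; h = -62.481564) = 41.394156

x = 216.1243, dx/dθ = 41.3942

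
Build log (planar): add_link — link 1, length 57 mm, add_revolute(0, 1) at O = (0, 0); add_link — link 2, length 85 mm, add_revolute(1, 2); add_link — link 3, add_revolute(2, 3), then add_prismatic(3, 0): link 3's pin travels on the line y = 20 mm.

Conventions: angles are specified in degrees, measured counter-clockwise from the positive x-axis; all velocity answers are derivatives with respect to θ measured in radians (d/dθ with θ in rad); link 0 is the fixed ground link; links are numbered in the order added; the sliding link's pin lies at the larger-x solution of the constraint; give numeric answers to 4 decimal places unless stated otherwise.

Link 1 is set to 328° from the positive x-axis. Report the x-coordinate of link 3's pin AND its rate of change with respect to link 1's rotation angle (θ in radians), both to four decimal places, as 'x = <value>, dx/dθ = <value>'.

geometry: r = 57 mm, L = 85 mm, e = 20 mm
crank pin P = (r cos θ, r sin θ) = (48.338741, -30.205398)
h = r sin θ − e = -30.205398 − 20 = -50.205398
x = r cos θ + √(L² − h²) = 48.338741 + 68.588760 = 116.927502
dx/dθ = −r sin θ − h·r cos θ/√(L² − h²) (θ in radians; h = -50.205398) = 65.588247

x = 116.9275, dx/dθ = 65.5882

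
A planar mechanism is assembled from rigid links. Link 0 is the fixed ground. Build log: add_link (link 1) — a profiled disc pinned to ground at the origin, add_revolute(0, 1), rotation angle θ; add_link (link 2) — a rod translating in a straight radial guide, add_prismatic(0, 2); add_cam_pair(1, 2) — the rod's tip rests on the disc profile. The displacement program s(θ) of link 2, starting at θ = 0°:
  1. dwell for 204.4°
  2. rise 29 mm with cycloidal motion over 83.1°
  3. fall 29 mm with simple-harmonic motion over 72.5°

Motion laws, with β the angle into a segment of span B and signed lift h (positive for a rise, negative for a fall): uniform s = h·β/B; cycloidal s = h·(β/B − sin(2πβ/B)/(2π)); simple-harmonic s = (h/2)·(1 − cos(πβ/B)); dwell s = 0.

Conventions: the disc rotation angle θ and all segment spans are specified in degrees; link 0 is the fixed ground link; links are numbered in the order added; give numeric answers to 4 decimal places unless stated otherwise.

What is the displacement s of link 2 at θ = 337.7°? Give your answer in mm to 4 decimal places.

seg 1 [0°–204.4°] dwell: s stays 0.0000
seg 2 [204.4°–287.5°] cycloidal, h=29: full span → s += 29 → s = 29.0000
seg 3 [287.5°–360°] simple-harmonic, h=-29: θ=337.7° here. β=50.2, B=72.5. -29/2·(1 − cos(π·0.6924)) = -22.7409 → s = 6.2591

6.2591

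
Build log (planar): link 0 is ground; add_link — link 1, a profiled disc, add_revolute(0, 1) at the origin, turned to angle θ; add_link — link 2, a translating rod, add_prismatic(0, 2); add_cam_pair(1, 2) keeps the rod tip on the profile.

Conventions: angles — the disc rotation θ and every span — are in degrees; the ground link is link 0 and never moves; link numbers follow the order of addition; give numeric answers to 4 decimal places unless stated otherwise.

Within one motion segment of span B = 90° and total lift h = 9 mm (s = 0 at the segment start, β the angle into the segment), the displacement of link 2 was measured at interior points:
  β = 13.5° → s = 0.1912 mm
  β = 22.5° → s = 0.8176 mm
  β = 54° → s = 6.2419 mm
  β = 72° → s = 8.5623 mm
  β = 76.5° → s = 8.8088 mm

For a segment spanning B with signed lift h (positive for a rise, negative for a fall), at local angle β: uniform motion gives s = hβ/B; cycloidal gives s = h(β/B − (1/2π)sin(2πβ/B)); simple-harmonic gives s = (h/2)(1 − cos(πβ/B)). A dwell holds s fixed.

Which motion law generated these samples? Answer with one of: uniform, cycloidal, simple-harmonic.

candidates at β/B = r: uniform s = h·r (linear in β); cycloidal s = h·(r − sin(2πr)/(2π)); simple-harmonic s = (h/2)(1 − cos(πr))
β=13.5°: printed 0.1912 | uniform 1.3500, cycloidal 0.1912, simple-harmonic 0.4905
β=22.5°: printed 0.8176 | uniform 2.2500, cycloidal 0.8176, simple-harmonic 1.3180
β=54°: printed 6.2419 | uniform 5.4000, cycloidal 6.2419, simple-harmonic 5.8906
β=72°: printed 8.5623 | uniform 7.2000, cycloidal 8.5623, simple-harmonic 8.1406
β=76.5°: printed 8.8088 | uniform 7.6500, cycloidal 8.8088, simple-harmonic 8.5095
only one law matches every sample → cycloidal

cycloidal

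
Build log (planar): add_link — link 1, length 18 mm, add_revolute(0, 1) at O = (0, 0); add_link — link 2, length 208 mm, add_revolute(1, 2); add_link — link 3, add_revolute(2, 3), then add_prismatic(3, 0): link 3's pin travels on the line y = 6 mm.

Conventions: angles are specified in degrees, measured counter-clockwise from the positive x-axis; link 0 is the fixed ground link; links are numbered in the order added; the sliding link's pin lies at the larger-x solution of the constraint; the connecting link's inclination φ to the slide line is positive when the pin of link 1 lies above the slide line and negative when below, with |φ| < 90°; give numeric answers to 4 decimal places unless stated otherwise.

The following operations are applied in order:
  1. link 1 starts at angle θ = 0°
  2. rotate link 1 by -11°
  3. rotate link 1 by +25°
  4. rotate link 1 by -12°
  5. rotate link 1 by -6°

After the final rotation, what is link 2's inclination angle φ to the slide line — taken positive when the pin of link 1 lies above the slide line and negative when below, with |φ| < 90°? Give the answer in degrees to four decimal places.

geometry: r = 18 mm, L = 208 mm, e = 6 mm; θ starts at 0°
rotate link 1 by -11°: θ ← 0° -11° = -11°
rotate link 1 by +25°: θ ← -11° +25° = 14°
rotate link 1 by -12°: θ ← 14° -12° = 2°
rotate link 1 by -6°: θ ← 2° -6° = -4°
h = r sin θ − e = -1.255617 − 6 = -7.255617
sin φ = h / L = -7.255617 / 208 = -0.03488277
φ = arcsin(-0.03488277) = -1.999041°

-1.9990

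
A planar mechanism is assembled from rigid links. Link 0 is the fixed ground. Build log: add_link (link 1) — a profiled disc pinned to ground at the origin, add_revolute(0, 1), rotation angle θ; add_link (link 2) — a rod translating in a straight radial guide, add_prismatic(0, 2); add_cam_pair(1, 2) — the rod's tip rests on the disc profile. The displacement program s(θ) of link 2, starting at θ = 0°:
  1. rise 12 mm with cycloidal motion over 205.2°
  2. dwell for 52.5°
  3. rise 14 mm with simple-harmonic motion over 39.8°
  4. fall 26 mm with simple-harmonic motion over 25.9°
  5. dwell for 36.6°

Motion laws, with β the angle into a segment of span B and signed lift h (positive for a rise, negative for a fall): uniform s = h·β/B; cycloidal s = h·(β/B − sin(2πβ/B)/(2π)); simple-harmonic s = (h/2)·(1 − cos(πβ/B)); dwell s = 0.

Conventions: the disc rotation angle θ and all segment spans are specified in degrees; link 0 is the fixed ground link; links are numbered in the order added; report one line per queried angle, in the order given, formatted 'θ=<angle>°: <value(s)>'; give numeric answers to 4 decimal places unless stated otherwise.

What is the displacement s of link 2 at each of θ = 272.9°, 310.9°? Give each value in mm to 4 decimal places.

seg 1 [0°–205.2°] cycloidal, h=12: full span → s += 12 → s = 12.0000
seg 2 [205.2°–257.7°] dwell: s stays 12.0000
seg 3 [257.7°–297.5°] simple-harmonic, h=14: θ=272.9° here. β=15.2, B=39.8. 14/2·(1 − cos(π·0.3819)) = 4.4622 → s = 16.4622
seg 3 [257.7°–297.5°] simple-harmonic, h=14: full span → s += 14 → s = 26.0000
seg 4 [297.5°–323.4°] simple-harmonic, h=-26: θ=310.9° here. β=13.4, B=25.9. -26/2·(1 − cos(π·0.5174)) = -13.7092 → s = 12.2908

θ=272.9°: 16.4622
θ=310.9°: 12.2908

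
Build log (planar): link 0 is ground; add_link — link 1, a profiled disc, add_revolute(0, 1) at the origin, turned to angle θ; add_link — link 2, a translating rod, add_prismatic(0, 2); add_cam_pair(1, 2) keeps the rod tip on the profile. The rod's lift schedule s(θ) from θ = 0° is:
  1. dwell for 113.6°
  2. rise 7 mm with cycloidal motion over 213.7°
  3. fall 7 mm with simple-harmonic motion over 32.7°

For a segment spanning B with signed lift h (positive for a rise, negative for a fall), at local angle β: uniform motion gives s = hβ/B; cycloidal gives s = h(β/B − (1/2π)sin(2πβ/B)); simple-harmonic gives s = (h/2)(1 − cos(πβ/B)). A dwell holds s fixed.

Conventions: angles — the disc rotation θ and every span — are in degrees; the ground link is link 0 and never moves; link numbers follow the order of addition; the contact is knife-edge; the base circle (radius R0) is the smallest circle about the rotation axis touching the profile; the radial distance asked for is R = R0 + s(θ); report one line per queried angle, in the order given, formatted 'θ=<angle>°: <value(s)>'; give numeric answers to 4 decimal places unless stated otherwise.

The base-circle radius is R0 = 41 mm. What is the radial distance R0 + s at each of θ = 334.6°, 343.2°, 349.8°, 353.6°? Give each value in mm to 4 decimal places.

seg 1 [0°–113.6°] dwell: s stays 0.0000
seg 2 [113.6°–327.3°] cycloidal, h=7: full span → s += 7 → s = 7.0000
seg 3 [327.3°–360°] simple-harmonic, h=-7: θ=334.6° here. β=7.3, B=32.7. -7/2·(1 − cos(π·0.2232)) = -0.8261 → s = 6.1739
seg 3 [327.3°–360°] simple-harmonic, h=-7: θ=343.2° here. β=15.9, B=32.7. -7/2·(1 − cos(π·0.4862)) = -3.3487 → s = 3.6513
seg 3 [327.3°–360°] simple-harmonic, h=-7: θ=349.8° here. β=22.5, B=32.7. -7/2·(1 − cos(π·0.6881)) = -5.4497 → s = 1.5503
seg 3 [327.3°–360°] simple-harmonic, h=-7: θ=353.6° here. β=26.3, B=32.7. -7/2·(1 − cos(π·0.8043)) = -6.3590 → s = 0.6410
θ=334.6°: R = R0 + s = 41 + 6.1739 = 47.1739
θ=343.2°: R = R0 + s = 41 + 3.6513 = 44.6513
θ=349.8°: R = R0 + s = 41 + 1.5503 = 42.5503
θ=353.6°: R = R0 + s = 41 + 0.6410 = 41.6410

θ=334.6°: 47.1739
θ=343.2°: 44.6513
θ=349.8°: 42.5503
θ=353.6°: 41.6410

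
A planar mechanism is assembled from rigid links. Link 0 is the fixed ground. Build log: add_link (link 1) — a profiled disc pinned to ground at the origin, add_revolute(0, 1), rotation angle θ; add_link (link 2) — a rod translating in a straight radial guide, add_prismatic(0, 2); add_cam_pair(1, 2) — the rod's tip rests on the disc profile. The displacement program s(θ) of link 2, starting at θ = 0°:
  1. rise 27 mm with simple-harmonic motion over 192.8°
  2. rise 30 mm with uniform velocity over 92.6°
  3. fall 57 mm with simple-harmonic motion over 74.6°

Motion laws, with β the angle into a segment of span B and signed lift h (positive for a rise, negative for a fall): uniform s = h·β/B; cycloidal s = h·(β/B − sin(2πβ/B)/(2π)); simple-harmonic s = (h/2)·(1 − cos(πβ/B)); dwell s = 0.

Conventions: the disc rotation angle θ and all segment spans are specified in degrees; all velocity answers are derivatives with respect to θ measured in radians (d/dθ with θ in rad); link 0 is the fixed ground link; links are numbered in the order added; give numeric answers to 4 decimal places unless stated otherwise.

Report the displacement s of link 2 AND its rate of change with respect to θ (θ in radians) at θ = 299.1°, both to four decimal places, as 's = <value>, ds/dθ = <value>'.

seg 1 [0°–192.8°] simple-harmonic, h=27: full span → s += 27 → s = 27.0000
seg 2 [192.8°–285.4°] uniform, h=30: full span → s += 30 → s = 57.0000
seg 3 [285.4°–360°] simple-harmonic, h=-57: θ=299.1° here. β=13.7, B=74.6. -57/2·(1 − cos(π·0.1836)) = -4.6132 → s = 52.3868
velocity in seg [285.4°–360°] (simple-harmonic), θ in radians: β = 13.7° = 0.2391 rad, B = 74.6° = 1.3020 rad; ds/dθ = (πh/(2B)) sin(πβ/B) = (π·(-57)/(2·1.3020)) sin(π·0.1836) = -37.509712 mm/rad

s = 52.3868, ds/dθ = -37.5097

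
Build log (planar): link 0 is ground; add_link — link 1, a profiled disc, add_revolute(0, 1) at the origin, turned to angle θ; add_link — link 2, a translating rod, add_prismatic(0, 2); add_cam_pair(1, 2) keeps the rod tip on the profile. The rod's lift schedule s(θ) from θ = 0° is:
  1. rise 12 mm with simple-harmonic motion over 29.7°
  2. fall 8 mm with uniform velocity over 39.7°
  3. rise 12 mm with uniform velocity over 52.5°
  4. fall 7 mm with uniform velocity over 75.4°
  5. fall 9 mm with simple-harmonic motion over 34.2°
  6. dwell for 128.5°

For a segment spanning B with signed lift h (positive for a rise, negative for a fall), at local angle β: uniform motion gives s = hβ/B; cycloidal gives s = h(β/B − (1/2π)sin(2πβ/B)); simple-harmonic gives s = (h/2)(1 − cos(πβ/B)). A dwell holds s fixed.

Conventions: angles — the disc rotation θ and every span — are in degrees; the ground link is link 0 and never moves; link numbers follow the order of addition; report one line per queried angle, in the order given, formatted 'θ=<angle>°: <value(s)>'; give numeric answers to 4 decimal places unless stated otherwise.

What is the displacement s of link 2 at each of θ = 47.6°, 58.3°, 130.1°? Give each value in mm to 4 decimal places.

seg 1 [0°–29.7°] simple-harmonic, h=12: full span → s += 12 → s = 12.0000
seg 2 [29.7°–69.4°] uniform, h=-8: θ=47.6° here. β=17.9, B=39.7. -8·17.9/39.7 = -3.6071 → s = 8.3929
seg 2 [29.7°–69.4°] uniform, h=-8: θ=58.3° here. β=28.6, B=39.7. -8·28.6/39.7 = -5.7632 → s = 6.2368
seg 2 [29.7°–69.4°] uniform, h=-8: full span → s += -8 → s = 4.0000
seg 3 [69.4°–121.9°] uniform, h=12: full span → s += 12 → s = 16.0000
seg 4 [121.9°–197.3°] uniform, h=-7: θ=130.1° here. β=8.2, B=75.4. -7·8.2/75.4 = -0.7613 → s = 15.2387

θ=47.6°: 8.3929
θ=58.3°: 6.2368
θ=130.1°: 15.2387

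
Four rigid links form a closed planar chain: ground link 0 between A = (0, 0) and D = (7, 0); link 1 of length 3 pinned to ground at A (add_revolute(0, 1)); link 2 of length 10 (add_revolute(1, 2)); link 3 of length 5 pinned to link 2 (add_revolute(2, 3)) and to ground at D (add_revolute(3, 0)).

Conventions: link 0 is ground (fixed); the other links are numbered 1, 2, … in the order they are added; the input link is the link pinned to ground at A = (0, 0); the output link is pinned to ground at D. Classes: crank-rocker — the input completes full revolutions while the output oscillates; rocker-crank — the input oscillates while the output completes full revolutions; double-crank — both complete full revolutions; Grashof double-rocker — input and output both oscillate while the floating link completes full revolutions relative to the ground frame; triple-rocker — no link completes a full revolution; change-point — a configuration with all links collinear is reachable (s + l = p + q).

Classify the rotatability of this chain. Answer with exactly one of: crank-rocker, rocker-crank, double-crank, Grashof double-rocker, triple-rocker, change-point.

lengths: ground=7, input=3, coupler=10, output=5
sorted: s=3 (shortest), l=10 (longest), p+q=12
s + l = 13 vs p + q = 12
s + l > p + q → non-Grashof → no link fully rotates → triple-rocker

triple-rocker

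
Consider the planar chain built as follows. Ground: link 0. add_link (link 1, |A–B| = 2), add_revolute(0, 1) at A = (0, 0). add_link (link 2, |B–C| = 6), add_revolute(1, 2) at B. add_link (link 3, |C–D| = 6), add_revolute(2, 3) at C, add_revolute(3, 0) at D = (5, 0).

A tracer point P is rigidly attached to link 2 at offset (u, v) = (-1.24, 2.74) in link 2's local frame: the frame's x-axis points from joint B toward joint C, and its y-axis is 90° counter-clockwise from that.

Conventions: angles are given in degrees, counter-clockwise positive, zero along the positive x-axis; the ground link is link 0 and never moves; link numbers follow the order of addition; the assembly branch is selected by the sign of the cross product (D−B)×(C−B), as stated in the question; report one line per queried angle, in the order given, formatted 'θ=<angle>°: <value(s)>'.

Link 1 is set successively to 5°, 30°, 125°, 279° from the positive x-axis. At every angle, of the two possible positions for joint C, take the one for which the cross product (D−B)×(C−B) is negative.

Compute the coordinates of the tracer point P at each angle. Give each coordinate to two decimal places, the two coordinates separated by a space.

A=(0,0), D=(5.00,0)
θ=5°: B = A + 2.00·(cos5°, sin5°) = (1.9924, 0.1743)
θ=5°: |BD| = 3.0127
θ=5°: circle(B,6.00) ∩ circle(D,6.00): a=1.5063, h=5.8078
θ=5°:   candidates: C₊=(3.8322,5.8853) cross=17.497; C₋=(3.1602,-5.7110) cross=-17.497
θ=5°:   branch - wants cross < 0 → take C=(3.1602,-5.7110) (cross=-17.497)
θ=5°: ex = (C−B)/|BC| = (0.1946,-0.9809); ey = (0.9809,0.1946)
θ=5°: P = B + -1.24·ex + 2.74·ey = (4.4387,1.9239)
θ=30°: B = A + 2.00·(cos30°, sin30°) = (1.7321, 1.0000)
θ=30°: |BD| = 3.4175
θ=30°: circle(B,6.00) ∩ circle(D,6.00): a=1.7088, h=5.7515
θ=30°:   candidates: C₊=(5.0490,5.9998) cross=19.656; C₋=(1.6831,-4.9998) cross=-19.656
θ=30°:   branch - wants cross < 0 → take C=(1.6831,-4.9998) (cross=-19.656)
θ=30°: ex = (C−B)/|BC| = (-0.0082,-1.0000); ey = (1.0000,-0.0082)
θ=30°: P = B + -1.24·ex + 2.74·ey = (4.4821,2.2176)
θ=125°: B = A + 2.00·(cos125°, sin125°) = (-1.1472, 1.6383)
θ=125°: |BD| = 6.3617
θ=125°: circle(B,6.00) ∩ circle(D,6.00): a=3.1809, h=5.0874
θ=125°:   candidates: C₊=(3.2366,5.7350) cross=32.365; C₋=(0.6163,-4.0967) cross=-32.365
θ=125°:   branch - wants cross < 0 → take C=(0.6163,-4.0967) (cross=-32.365)
θ=125°: ex = (C−B)/|BC| = (0.2939,-0.9558); ey = (0.9558,0.2939)
θ=125°: P = B + -1.24·ex + 2.74·ey = (1.1074,3.6288)
θ=279°: B = A + 2.00·(cos279°, sin279°) = (0.3129, -1.9754)
θ=279°: |BD| = 5.0864
θ=279°: circle(B,6.00) ∩ circle(D,6.00): a=2.5432, h=5.4344
θ=279°:   candidates: C₊=(0.5459,4.0201) cross=27.641; C₋=(4.7669,-5.9955) cross=-27.641
θ=279°:   branch - wants cross < 0 → take C=(4.7669,-5.9955) (cross=-27.641)
θ=279°: ex = (C−B)/|BC| = (0.7423,-0.6700); ey = (0.6700,0.7423)
θ=279°: P = B + -1.24·ex + 2.74·ey = (1.2282,0.8895)

θ=5°: 4.44 1.92
θ=30°: 4.48 2.22
θ=125°: 1.11 3.63
θ=279°: 1.23 0.89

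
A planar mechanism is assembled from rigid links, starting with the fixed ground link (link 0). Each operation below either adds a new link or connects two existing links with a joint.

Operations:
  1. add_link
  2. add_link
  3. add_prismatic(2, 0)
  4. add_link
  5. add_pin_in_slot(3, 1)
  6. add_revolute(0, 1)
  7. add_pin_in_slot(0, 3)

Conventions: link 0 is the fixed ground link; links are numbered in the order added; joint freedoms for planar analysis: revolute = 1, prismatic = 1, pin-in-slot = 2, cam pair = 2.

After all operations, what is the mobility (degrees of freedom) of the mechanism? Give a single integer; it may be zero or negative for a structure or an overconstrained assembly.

L=1 J1=0 J2=0
add link → L=2 J1=0 J2=0
add link → L=3 J1=0 J2=0
P@2,0 dof=1 J1 → L=3 J1=1 J2=0
add link → L=4 J1=1 J2=0
PS@3,1 dof=2 J2 → L=4 J1=1 J2=1
R@0,1 dof=1 J1 → L=4 J1=2 J2=1
PS@0,3 dof=2 J2 → L=4 J1=2 J2=2
M=3(L−1)−2J1−J2=3·3−2·2−2=3

M = 3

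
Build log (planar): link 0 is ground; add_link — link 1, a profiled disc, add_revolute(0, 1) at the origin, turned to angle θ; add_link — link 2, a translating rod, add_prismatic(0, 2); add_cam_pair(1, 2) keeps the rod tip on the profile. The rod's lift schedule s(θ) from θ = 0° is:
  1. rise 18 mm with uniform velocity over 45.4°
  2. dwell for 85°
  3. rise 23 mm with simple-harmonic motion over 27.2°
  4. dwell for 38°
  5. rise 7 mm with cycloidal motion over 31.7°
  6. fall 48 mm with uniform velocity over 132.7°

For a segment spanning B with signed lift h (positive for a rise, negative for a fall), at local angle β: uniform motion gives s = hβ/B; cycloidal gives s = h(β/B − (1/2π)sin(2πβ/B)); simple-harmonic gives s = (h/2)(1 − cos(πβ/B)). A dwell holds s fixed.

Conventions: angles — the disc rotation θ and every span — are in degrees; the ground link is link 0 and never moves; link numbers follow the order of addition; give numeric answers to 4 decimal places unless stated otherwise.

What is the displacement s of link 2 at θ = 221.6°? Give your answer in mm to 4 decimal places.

seg 1 [0°–45.4°] uniform, h=18: full span → s += 18 → s = 18.0000
seg 2 [45.4°–130.4°] dwell: s stays 18.0000
seg 3 [130.4°–157.6°] simple-harmonic, h=23: full span → s += 23 → s = 41.0000
seg 4 [157.6°–195.6°] dwell: s stays 41.0000
seg 5 [195.6°–227.3°] cycloidal, h=7: θ=221.6° here. β=26, B=31.7. 7·(0.8202 − sin(2π·0.8202)/(2π)) = 6.7488 → s = 47.7488

47.7488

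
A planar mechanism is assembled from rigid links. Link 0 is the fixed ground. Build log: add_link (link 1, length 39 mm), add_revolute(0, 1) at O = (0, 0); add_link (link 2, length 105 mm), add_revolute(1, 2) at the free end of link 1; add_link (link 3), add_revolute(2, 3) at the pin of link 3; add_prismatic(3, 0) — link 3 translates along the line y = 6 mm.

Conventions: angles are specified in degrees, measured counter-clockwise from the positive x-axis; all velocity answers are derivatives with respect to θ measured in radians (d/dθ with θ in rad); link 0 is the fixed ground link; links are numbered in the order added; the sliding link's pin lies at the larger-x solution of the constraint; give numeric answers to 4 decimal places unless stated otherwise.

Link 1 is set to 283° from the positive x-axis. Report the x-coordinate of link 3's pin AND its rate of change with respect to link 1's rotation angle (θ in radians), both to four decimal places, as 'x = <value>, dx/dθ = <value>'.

geometry: r = 39 mm, L = 105 mm, e = 6 mm
crank pin P = (r cos θ, r sin θ) = (8.773091, -38.000433)
h = r sin θ − e = -38.000433 − 6 = -44.000433
x = r cos θ + √(L² − h²) = 8.773091 + 95.336047 = 104.109139
dx/dθ = −r sin θ − h·r cos θ/√(L² − h²) (θ in radians; h = -44.000433) = 42.049476

x = 104.1091, dx/dθ = 42.0495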